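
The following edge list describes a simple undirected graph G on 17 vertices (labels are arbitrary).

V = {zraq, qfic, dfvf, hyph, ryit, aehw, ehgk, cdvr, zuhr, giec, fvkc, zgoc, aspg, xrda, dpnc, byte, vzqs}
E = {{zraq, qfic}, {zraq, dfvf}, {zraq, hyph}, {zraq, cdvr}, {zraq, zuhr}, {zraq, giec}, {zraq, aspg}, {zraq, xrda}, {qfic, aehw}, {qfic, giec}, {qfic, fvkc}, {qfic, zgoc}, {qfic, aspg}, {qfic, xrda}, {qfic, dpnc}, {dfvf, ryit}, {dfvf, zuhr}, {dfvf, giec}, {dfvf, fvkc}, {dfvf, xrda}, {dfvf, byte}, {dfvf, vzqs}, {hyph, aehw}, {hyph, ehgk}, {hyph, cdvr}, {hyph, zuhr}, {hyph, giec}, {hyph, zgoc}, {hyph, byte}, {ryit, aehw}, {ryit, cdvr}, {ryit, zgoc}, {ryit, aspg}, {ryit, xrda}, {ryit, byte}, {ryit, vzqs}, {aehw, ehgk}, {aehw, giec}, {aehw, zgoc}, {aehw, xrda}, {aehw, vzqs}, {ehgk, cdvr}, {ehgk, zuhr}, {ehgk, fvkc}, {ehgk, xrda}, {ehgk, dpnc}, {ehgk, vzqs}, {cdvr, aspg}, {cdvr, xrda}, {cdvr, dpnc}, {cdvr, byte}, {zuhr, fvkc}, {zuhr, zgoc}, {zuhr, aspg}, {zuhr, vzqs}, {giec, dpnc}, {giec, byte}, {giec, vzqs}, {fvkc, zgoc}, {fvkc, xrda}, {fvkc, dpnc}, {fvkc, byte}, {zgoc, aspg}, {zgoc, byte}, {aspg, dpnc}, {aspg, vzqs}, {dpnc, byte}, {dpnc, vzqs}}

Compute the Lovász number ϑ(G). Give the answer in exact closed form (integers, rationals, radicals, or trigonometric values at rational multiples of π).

N(aspg) = {zraq, qfic, ryit, cdvr, zuhr, zgoc, dpnc, vzqs}, |N(aspg)| = 8.
N(ehgk) = {hyph, aehw, cdvr, zuhr, fvkc, xrda, dpnc, vzqs}, |N(ehgk)| = 8.
Vertex aehw has 8 neighbors: qfic, hyph, ryit, ehgk, giec, zgoc, xrda, vzqs.
deg(vzqs) = 8; N(vzqs) = {dfvf, ryit, aehw, ehgk, zuhr, giec, aspg, dpnc}.
Every vertex has degree 8 (N=17); SR(17,8,3,4) — a Paley graph.
spec(A) ≈ [8.0, 1.5616, -2.5616] (distinct, 4 d.p.).
Lovász (edge-transitive): ϑ = −17·(-sqrt(17)/2 - 1/2)/((8)−(-sqrt(17)/2 - 1/2)) = sqrt(17).
ϑ(G) ≈ 4.12310563.

sqrt(17)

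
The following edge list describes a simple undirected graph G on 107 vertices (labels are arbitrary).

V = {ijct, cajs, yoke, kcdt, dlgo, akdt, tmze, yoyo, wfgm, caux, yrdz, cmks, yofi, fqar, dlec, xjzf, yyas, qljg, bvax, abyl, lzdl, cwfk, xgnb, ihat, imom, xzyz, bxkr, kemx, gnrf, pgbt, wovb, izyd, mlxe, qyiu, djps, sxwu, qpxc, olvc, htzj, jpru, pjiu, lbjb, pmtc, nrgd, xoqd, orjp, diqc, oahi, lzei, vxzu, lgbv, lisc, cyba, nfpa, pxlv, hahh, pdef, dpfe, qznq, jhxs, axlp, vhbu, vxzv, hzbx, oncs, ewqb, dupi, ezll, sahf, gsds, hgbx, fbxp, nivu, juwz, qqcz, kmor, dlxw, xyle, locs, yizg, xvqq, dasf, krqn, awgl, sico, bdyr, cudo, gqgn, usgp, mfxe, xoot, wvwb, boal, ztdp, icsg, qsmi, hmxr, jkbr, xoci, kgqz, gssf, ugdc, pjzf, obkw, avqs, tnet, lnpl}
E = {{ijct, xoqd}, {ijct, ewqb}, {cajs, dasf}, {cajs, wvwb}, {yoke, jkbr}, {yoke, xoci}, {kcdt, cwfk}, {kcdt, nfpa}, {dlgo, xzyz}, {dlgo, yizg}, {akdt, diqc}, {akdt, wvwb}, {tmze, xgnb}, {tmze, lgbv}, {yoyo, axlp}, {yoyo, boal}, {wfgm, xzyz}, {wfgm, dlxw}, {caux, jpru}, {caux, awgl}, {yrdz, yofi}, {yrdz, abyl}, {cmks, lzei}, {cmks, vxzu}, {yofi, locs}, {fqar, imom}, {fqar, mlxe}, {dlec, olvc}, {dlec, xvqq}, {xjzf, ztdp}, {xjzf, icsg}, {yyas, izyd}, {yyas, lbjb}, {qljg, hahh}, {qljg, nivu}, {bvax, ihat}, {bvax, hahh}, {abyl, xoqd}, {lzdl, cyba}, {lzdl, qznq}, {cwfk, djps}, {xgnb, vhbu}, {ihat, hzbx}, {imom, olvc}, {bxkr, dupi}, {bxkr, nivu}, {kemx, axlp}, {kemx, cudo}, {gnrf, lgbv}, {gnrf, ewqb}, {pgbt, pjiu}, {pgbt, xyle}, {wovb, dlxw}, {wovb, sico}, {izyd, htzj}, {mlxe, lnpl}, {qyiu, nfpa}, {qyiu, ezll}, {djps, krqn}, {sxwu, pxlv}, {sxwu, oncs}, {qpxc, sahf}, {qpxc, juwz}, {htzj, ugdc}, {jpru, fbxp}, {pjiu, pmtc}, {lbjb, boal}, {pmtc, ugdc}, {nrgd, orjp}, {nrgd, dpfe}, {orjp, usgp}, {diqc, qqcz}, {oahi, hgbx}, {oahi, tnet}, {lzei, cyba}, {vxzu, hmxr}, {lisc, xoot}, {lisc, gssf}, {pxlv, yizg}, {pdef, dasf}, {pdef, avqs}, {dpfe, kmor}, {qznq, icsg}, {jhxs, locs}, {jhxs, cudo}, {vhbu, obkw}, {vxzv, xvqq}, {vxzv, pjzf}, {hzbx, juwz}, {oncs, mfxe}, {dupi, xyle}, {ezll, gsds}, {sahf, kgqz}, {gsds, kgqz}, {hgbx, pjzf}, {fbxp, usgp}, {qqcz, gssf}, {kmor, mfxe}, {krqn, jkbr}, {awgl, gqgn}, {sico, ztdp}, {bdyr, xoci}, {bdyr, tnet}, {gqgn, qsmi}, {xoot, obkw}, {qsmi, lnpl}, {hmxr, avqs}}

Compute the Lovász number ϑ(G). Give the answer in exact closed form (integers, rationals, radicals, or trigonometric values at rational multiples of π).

Vertex jpru has 2 neighbors: caux, fbxp.
N(dupi) = {bxkr, xyle}, |N(dupi)| = 2.
deg(ewqb) = 2; N(ewqb) = {ijct, gnrf}.
N(pdef) = {dasf, avqs}, |N(pdef)| = 2.
deg(v) = 2 for all v (|V|=107); this is C_{107}, the 107-cycle.
A has 54 distinct eigenvalues ≈ [2.0, 1.99655, 1.98622, 1.96905, 1.94508, 1.91441, 1.87714, 1.8334, 1.78334, 1.72714, 1.66498, 1.59707, 1.52367, 1.44501, 1.36137, 1.27304, 1.18032, 1.08353, 0.983, 0.87909, 0.77214, 0.66254, 0.55065, 0.43686, 0.32157, 0.20516, 0.08805, -0.02936, -0.14667, -0.26348, -0.37938, -0.49397, -0.60685, -0.71765, -0.82597, -0.93145, -1.03371, -1.13241, -1.22721, -1.31777, -1.40379, -1.48498, -1.56104, -1.63173, -1.69679, -1.756, -1.80915, -1.85607, -1.8966, -1.93058, -1.95791, -1.97849, -1.99225, -1.99914].
With N=107: ϑ(G) = 107·(-(-1)*2*cos(pi/107))/(2−(-2*cos(pi/107))) = 107*cos(pi/107)/(cos(pi/107) + 1).
≈ 53.488468432 (to 9 d.p.).
Lovász sandwich 53 ≤ 107*cos(pi/107)/(cos(pi/107) + 1) ≤ 54: both strict.

107*cos(pi/107)/(cos(pi/107) + 1)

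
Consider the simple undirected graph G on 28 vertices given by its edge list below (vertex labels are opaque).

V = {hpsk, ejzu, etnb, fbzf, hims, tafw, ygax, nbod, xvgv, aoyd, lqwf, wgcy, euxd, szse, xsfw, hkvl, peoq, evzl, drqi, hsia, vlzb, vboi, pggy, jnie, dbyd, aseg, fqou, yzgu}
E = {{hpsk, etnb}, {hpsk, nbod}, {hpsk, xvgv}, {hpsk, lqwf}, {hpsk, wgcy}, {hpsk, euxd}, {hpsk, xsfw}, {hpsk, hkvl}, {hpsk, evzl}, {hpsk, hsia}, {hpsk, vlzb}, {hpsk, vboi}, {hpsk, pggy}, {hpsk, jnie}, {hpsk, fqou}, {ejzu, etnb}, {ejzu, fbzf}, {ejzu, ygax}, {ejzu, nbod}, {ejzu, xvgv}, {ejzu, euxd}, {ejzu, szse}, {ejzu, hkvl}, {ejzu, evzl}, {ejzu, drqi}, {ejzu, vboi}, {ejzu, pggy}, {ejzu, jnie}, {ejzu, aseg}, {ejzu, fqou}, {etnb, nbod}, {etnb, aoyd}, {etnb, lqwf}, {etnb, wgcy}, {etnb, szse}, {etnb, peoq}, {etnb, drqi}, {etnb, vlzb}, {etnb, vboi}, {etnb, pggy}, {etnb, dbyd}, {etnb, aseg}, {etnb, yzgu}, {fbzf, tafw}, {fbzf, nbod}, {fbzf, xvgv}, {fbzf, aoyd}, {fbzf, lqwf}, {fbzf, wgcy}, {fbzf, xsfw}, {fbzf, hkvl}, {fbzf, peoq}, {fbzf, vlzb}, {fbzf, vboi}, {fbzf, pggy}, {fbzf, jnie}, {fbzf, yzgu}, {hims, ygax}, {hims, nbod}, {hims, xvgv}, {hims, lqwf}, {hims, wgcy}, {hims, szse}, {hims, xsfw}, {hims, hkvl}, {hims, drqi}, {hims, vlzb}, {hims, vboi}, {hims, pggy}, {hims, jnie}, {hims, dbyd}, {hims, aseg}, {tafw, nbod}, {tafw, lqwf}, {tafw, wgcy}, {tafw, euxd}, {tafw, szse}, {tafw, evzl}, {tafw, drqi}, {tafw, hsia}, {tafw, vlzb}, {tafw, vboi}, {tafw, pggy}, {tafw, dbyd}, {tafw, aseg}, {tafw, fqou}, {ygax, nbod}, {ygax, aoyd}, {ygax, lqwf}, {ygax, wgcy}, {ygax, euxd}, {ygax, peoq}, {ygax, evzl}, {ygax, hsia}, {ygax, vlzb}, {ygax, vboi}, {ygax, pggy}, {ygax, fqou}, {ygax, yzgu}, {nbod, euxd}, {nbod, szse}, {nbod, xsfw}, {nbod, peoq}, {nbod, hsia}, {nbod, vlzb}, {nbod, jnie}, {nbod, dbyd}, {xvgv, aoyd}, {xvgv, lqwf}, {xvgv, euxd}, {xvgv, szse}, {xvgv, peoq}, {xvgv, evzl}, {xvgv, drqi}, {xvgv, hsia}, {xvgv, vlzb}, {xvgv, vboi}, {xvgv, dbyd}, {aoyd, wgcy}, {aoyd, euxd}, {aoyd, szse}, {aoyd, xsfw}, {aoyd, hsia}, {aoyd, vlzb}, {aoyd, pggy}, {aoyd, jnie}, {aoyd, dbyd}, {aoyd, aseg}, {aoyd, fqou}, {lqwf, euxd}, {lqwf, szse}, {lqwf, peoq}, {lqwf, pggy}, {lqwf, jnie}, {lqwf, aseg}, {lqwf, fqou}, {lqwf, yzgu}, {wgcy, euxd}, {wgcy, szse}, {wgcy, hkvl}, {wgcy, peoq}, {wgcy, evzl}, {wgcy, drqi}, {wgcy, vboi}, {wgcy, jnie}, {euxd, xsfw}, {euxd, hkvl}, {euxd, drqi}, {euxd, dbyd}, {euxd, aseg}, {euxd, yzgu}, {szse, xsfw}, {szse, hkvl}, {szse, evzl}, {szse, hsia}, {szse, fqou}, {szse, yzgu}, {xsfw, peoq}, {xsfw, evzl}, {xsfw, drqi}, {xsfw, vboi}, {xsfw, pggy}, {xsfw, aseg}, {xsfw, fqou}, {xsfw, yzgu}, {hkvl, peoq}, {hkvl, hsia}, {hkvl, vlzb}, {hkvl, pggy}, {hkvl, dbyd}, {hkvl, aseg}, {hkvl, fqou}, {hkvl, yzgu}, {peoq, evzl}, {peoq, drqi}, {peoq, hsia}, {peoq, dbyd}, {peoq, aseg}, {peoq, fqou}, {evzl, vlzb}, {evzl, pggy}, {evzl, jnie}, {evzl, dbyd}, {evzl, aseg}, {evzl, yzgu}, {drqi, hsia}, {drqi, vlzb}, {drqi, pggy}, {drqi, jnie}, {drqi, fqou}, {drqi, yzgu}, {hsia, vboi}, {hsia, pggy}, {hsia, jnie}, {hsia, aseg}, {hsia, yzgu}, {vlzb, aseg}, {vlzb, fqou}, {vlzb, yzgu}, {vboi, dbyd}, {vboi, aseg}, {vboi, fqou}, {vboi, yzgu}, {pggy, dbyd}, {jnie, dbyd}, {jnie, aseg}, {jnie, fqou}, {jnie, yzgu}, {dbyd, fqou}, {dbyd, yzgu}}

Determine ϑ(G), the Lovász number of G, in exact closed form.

7

deg(yzgu) = 15; N(yzgu) = {etnb, fbzf, ygax, lqwf, euxd, szse, xsfw, hkvl, evzl, drqi, hsia, vlzb, vboi, jnie, dbyd}.
N(evzl) = {hpsk, ejzu, tafw, ygax, xvgv, wgcy, szse, xsfw, peoq, vlzb, pggy, jnie, dbyd, aseg, yzgu}, |N(evzl)| = 15.
Vertex lqwf has 15 neighbors: hpsk, etnb, fbzf, hims, tafw, ygax, xvgv, euxd, szse, peoq, pggy, jnie, aseg, fqou, yzgu.
Vertex tafw has 15 neighbors: fbzf, nbod, lqwf, wgcy, euxd, szse, evzl, drqi, hsia, vlzb, vboi, pggy, dbyd, aseg, fqou.
15-regular, N=28; this is K(8,2), the Kneser graph.
The 3 distinct eigenvalues: [15.0, 1.0, -5.0].
Lovász (edge-transitive): ϑ = −28·(-5)/((15)−(-5)) = 7.
Numerically 7.0000.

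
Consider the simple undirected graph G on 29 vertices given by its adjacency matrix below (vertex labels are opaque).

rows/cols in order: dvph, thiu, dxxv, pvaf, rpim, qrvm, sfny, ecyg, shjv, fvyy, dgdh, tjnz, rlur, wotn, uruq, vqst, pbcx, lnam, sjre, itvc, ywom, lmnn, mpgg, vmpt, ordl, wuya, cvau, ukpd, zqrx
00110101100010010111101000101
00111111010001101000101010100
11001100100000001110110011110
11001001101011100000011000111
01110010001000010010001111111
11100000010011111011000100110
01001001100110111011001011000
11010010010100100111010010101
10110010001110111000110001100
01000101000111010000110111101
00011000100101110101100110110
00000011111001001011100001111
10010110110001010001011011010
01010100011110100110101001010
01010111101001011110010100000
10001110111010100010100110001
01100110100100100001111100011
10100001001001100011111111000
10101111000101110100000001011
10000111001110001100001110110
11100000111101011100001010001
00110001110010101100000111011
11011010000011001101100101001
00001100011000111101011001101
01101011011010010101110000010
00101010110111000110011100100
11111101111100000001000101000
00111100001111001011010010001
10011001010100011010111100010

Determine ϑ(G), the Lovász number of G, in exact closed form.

sqrt(29)

Vertex sjre has 14 neighbors: dvph, dxxv, rpim, qrvm, sfny, ecyg, tjnz, wotn, uruq, vqst, lnam, wuya, ukpd, zqrx.
deg(ecyg) = 14; N(ecyg) = {dvph, thiu, pvaf, sfny, fvyy, tjnz, uruq, lnam, sjre, itvc, lmnn, ordl, cvau, zqrx}.
N(shjv) = {dvph, dxxv, pvaf, sfny, dgdh, tjnz, rlur, uruq, vqst, pbcx, ywom, lmnn, wuya, cvau}, |N(shjv)| = 14.
N(thiu) = {dxxv, pvaf, rpim, qrvm, sfny, ecyg, fvyy, wotn, uruq, pbcx, ywom, mpgg, ordl, cvau}, |N(thiu)| = 14.
deg(v) = 14 for all v (|V|=29); strongly regular (29,14,6,7).
The 3 distinct eigenvalues: [14.0, 2.192582, -3.192582].
λ_max=14, λ_min=-sqrt(29)/2 - 1/2; ϑ = −29·λ_min/(λ_max−λ_min) = sqrt(29).
Numerically 5.38516.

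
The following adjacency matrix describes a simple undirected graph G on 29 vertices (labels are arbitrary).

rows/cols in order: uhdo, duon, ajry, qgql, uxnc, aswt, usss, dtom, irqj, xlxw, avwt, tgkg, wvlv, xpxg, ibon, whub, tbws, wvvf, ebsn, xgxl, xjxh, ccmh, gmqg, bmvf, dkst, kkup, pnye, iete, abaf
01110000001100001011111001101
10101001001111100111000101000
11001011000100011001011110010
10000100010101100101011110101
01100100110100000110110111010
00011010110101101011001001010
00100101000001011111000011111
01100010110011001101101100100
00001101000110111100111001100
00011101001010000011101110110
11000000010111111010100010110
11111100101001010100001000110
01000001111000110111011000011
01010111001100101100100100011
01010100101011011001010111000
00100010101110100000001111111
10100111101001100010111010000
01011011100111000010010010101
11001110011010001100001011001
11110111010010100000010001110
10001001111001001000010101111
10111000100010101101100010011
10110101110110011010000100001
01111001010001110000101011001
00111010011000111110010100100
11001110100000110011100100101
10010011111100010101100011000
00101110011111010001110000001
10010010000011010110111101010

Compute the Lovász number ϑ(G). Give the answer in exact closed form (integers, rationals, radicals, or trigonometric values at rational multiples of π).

Vertex ajry has 14 neighbors: uhdo, duon, uxnc, usss, dtom, tgkg, whub, tbws, xgxl, ccmh, gmqg, bmvf, dkst, iete.
Vertex pnye has 14 neighbors: uhdo, qgql, usss, dtom, irqj, xlxw, avwt, tgkg, whub, wvvf, xgxl, xjxh, dkst, kkup.
deg(ebsn) = 14; N(ebsn) = {uhdo, duon, uxnc, aswt, usss, xlxw, avwt, wvlv, tbws, wvvf, gmqg, dkst, kkup, abaf}.
deg(xgxl) = 14; N(xgxl) = {uhdo, duon, ajry, qgql, aswt, usss, dtom, xlxw, wvlv, ibon, ccmh, kkup, pnye, iete}.
Every vertex has degree 14 (N=29); SR(29,14,6,7) — a Paley graph.
Distinct eigenvalues (to 6 d.p.): [14.0, 2.192582, -3.192582].
With N=29: ϑ(G) = 29·(-(-sqrt(29)/2 - 1/2))/(14−(-sqrt(29)/2 - 1/2)) = sqrt(29).
= 5.385165… (decimal).

sqrt(29)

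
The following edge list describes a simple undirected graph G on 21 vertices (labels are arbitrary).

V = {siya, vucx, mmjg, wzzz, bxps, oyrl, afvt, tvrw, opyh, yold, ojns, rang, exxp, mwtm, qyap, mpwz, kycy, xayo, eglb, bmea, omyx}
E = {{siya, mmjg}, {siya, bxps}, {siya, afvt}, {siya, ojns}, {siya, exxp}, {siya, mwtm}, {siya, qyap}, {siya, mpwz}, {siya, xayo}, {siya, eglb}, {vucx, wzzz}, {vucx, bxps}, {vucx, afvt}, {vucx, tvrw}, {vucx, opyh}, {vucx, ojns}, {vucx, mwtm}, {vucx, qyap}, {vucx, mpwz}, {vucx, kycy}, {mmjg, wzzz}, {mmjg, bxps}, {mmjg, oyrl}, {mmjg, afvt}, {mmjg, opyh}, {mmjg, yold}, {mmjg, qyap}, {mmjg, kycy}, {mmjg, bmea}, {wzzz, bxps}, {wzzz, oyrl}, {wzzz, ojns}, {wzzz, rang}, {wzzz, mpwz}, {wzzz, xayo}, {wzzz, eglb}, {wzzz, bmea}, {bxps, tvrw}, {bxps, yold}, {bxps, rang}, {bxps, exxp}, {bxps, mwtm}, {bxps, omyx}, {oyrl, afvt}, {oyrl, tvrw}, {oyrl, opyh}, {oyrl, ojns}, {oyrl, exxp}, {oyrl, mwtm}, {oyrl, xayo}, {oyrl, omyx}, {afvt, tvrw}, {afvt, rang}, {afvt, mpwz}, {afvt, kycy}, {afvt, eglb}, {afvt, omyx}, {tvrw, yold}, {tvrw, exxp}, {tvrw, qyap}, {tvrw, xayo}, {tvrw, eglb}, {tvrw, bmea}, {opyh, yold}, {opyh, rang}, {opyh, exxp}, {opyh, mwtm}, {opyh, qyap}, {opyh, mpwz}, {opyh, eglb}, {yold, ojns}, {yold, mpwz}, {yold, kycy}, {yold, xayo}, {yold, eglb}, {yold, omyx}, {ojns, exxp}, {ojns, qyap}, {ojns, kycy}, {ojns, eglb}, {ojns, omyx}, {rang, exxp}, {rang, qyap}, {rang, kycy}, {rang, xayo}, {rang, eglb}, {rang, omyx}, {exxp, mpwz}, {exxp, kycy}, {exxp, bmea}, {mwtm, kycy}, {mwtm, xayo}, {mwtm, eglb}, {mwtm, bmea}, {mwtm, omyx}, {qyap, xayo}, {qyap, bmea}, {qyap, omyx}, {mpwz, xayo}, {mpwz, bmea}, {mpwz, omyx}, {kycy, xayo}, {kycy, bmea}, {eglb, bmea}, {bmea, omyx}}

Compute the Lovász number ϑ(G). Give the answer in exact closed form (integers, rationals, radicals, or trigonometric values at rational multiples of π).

6

N(siya) = {mmjg, bxps, afvt, ojns, exxp, mwtm, qyap, mpwz, xayo, eglb}, |N(siya)| = 10.
N(oyrl) = {mmjg, wzzz, afvt, tvrw, opyh, ojns, exxp, mwtm, xayo, omyx}, |N(oyrl)| = 10.
N(mpwz) = {siya, vucx, wzzz, afvt, opyh, yold, exxp, xayo, bmea, omyx}, |N(mpwz)| = 10.
N(tvrw) = {vucx, bxps, oyrl, afvt, yold, exxp, qyap, xayo, eglb, bmea}, |N(tvrw)| = 10.
deg(v) = 10 for all v (|V|=21); this is K(7,2), the Kneser graph.
A has 3 distinct eigenvalues ≈ [10.0, 1.0, -4.0].
With N=21: ϑ(G) = 21·(-1*(-4))/(10−(-4)) = 6.
ϑ(G) ≈ 6.0000000.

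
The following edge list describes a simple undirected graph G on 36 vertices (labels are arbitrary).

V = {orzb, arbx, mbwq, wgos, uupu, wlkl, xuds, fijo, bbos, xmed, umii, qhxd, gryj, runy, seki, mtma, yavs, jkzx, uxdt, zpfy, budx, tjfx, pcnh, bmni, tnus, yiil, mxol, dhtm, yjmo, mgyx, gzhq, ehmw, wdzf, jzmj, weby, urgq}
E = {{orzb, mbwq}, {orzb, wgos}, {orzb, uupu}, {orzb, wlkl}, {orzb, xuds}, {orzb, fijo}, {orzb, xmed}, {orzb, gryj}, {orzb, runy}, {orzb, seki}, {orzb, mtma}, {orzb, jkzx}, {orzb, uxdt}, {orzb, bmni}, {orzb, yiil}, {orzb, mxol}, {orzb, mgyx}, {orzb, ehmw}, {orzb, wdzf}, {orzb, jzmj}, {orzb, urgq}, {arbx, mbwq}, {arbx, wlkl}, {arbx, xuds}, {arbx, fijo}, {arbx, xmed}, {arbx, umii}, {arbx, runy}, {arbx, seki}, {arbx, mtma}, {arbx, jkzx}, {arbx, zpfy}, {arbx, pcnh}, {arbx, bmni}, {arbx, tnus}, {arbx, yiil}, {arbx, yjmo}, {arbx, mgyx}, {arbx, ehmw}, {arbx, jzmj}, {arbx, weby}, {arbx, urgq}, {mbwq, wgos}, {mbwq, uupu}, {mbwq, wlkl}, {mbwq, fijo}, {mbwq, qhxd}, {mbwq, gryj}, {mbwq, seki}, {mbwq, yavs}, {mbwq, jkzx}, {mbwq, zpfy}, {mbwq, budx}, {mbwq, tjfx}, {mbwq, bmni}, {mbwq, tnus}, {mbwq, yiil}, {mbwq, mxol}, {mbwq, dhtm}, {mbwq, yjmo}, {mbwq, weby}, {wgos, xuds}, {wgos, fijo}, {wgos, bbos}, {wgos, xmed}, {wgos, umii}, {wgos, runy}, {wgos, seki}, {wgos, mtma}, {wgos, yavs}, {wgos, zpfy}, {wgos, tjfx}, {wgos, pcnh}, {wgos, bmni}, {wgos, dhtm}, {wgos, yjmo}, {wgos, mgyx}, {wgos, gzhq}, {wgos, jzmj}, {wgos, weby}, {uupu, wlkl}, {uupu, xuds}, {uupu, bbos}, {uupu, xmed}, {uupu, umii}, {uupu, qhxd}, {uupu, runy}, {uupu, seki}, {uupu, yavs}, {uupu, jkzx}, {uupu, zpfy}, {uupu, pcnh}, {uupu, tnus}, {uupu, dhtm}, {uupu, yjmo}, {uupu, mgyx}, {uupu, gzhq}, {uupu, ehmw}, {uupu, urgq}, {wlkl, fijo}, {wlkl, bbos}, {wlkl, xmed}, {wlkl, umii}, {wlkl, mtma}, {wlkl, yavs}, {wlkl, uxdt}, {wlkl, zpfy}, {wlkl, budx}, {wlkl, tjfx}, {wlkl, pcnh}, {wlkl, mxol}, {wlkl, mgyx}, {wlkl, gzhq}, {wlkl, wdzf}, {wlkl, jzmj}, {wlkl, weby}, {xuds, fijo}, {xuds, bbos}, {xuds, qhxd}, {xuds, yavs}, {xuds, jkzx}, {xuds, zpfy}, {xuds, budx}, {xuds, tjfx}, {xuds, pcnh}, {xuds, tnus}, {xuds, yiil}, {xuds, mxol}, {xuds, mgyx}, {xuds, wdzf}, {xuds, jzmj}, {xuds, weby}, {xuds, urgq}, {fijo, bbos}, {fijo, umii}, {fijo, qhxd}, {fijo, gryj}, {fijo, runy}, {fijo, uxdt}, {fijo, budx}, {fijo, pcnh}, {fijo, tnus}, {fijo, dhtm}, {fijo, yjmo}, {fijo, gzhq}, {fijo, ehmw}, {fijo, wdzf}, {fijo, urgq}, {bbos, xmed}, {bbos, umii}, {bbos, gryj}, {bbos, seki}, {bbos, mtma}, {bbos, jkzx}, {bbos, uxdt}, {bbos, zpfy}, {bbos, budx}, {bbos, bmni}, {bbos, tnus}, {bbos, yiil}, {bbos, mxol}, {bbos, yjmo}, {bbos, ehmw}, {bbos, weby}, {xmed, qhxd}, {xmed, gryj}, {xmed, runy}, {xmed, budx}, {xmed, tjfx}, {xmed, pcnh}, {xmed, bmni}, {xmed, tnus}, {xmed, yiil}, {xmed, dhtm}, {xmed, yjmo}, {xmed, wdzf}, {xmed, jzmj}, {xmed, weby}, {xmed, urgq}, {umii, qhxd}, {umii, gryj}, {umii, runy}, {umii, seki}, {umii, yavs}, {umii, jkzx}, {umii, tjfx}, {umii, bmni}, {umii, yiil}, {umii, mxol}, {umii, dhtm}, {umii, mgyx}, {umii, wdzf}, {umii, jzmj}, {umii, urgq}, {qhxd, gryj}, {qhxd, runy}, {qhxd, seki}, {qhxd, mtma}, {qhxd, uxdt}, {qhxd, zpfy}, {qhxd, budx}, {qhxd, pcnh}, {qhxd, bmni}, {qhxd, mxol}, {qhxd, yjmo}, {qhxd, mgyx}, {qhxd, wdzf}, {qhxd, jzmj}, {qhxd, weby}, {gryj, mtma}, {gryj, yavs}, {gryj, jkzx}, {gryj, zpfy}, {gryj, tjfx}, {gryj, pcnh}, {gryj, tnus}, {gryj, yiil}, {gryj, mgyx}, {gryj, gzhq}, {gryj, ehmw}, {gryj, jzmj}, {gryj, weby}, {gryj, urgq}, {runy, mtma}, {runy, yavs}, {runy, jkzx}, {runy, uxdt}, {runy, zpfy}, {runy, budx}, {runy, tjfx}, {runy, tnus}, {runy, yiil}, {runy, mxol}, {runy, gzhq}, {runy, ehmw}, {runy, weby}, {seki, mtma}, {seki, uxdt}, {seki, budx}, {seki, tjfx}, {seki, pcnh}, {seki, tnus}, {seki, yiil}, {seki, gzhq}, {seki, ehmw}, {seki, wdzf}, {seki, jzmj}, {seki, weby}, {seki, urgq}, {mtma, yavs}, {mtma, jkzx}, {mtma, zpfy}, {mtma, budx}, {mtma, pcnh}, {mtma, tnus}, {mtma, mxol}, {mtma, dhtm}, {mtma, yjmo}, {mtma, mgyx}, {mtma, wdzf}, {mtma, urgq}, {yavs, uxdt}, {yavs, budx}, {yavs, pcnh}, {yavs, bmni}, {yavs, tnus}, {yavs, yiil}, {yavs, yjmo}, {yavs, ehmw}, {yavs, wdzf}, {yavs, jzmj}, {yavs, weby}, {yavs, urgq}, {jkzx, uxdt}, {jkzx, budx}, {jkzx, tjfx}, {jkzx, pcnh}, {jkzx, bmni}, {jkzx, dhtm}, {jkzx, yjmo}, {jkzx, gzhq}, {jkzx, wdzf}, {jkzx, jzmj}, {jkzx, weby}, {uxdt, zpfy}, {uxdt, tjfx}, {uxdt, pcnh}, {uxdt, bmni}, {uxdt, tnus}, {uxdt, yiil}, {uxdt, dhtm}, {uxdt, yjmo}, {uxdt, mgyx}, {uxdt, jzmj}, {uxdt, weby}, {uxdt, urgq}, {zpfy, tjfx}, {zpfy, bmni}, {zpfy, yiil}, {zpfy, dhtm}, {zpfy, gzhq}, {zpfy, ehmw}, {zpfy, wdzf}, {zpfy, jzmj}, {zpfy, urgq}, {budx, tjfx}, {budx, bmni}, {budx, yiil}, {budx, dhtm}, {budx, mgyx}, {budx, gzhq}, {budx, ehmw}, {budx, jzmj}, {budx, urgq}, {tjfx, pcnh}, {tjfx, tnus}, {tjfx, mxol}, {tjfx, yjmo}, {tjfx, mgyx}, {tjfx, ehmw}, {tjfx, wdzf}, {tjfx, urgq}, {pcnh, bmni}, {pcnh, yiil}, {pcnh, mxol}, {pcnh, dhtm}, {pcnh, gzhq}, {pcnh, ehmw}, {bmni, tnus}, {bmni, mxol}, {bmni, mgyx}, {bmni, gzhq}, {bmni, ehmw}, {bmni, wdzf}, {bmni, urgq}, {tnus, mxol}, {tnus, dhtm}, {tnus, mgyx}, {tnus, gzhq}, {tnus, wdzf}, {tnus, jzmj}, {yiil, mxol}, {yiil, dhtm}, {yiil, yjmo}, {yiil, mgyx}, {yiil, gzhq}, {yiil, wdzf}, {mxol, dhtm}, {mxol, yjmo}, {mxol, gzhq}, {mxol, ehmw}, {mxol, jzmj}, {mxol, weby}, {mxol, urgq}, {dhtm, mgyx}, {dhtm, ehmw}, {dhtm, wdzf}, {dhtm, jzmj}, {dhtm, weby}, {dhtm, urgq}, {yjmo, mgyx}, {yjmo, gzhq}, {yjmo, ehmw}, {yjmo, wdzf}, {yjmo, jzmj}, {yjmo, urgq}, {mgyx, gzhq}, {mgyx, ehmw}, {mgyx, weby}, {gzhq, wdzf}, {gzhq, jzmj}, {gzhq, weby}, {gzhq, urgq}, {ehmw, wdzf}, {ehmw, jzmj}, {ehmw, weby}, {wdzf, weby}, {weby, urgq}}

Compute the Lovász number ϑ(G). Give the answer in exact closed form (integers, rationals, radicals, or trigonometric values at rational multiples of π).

deg(bmni) = 21; N(bmni) = {orzb, arbx, mbwq, wgos, bbos, xmed, umii, qhxd, yavs, jkzx, uxdt, zpfy, budx, pcnh, tnus, mxol, mgyx, gzhq, ehmw, wdzf, urgq}.
Vertex uupu has 21 neighbors: orzb, mbwq, wlkl, xuds, bbos, xmed, umii, qhxd, runy, seki, yavs, jkzx, zpfy, pcnh, tnus, dhtm, yjmo, mgyx, gzhq, ehmw, urgq.
Vertex ehmw has 21 neighbors: orzb, arbx, uupu, fijo, bbos, gryj, runy, seki, yavs, zpfy, budx, tjfx, pcnh, bmni, mxol, dhtm, yjmo, mgyx, wdzf, jzmj, weby.
deg(weby) = 21; N(weby) = {arbx, mbwq, wgos, wlkl, xuds, bbos, xmed, qhxd, gryj, runy, seki, yavs, jkzx, uxdt, mxol, dhtm, mgyx, gzhq, ehmw, wdzf, urgq}.
36-vertex 21-regular graph: this is K(9,2), the Kneser graph.
Distinct eigenvalues (to 6 d.p.): [21.0, 1.0, -6.0].
ϑ = −N·λ_min/(λ_max−λ_min) = −36·(-6)/(21−(-6)) = 8.
ϑ(G) ≈ 8.00000000.

8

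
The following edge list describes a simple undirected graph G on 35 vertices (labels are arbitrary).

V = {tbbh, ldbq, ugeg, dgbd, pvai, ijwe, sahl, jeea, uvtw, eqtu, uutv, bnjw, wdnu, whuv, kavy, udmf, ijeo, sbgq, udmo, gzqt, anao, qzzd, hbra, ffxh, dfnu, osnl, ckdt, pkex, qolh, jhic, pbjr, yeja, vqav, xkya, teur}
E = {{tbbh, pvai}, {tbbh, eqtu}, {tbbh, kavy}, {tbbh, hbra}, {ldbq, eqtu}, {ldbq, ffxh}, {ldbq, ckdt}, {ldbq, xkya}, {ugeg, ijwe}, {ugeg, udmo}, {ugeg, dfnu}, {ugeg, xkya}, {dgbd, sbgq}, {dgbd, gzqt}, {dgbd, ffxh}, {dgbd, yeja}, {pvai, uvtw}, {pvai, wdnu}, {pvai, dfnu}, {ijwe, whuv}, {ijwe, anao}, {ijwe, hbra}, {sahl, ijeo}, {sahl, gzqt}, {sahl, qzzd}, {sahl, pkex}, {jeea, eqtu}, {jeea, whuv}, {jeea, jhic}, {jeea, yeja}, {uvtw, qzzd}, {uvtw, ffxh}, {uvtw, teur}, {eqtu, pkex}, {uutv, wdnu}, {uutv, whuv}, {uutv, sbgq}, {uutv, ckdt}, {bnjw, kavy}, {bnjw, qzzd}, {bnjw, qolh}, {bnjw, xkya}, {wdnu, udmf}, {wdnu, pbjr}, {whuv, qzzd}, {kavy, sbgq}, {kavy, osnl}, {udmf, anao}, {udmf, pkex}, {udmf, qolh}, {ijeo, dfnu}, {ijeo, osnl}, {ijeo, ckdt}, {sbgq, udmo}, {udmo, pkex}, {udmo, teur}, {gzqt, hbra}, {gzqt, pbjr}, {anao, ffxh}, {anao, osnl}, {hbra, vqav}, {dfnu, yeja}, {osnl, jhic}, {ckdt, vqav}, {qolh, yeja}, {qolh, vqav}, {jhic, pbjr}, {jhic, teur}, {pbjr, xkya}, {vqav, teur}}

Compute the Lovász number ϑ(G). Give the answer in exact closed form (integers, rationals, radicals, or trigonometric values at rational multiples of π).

15

N(dfnu) = {ugeg, pvai, ijeo, yeja}, |N(dfnu)| = 4.
N(bnjw) = {kavy, qzzd, qolh, xkya}, |N(bnjw)| = 4.
N(whuv) = {ijwe, jeea, uutv, qzzd}, |N(whuv)| = 4.
Vertex wdnu has 4 neighbors: pvai, uutv, udmf, pbjr.
Regular of degree 4 on 35 vertices: this is K(7,3), the Kneser graph.
Distinct eigenvalues (to 5 d.p.): [4.0, 2.0, -1.0, -3.0].
−35·(-3) / ((4)−(-3)) = 15 = ϑ(G).
≈ 15.00000 (to 5 d.p.).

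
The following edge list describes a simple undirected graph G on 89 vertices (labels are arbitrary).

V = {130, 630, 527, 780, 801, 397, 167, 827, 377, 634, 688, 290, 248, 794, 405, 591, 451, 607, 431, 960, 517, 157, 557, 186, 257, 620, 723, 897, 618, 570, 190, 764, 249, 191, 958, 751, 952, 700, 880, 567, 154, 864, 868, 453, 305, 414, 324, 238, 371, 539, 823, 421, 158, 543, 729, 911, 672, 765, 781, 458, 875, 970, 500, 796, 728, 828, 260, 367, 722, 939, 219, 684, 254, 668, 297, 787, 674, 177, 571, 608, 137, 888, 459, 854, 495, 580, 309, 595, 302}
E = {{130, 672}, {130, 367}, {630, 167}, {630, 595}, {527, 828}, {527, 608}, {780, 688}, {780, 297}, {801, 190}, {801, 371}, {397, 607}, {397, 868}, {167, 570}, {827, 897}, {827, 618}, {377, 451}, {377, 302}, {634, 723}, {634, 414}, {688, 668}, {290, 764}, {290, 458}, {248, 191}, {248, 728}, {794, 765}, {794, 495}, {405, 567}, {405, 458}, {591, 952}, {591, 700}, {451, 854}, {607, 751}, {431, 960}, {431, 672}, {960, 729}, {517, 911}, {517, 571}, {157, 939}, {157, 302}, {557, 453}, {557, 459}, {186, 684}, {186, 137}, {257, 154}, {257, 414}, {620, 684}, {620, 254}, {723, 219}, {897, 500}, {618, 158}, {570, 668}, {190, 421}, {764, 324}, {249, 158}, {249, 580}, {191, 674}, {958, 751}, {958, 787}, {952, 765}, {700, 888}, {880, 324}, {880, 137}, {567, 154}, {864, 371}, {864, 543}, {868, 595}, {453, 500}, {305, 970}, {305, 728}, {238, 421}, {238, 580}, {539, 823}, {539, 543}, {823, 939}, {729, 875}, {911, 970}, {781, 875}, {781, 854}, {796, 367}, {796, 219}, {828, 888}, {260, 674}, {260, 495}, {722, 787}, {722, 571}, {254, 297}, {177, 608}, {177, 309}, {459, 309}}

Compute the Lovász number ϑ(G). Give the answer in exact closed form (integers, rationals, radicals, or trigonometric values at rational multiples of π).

N(397) = {607, 868}, |N(397)| = 2.
Vertex 620 has 2 neighbors: 684, 254.
Vertex 970 has 2 neighbors: 305, 911.
deg(371) = 2; N(371) = {801, 864}.
deg(v) = 2 for all v (|V|=89); a single 89-cycle (edge-transitive).
A has 45 distinct eigenvalues ≈ [2.0, 1.995, 1.98, 1.955, 1.921, 1.877, 1.823, 1.761, 1.689, 1.61, 1.522, 1.427, 1.324, 1.215, 1.1, 0.98, 0.854, 0.724, 0.591, 0.455, 0.316, 0.176, 0.035, -0.106, -0.246, -0.386, -0.523, -0.658, -0.79, -0.917, -1.04, -1.158, -1.27, -1.376, -1.475, -1.567, -1.651, -1.726, -1.793, -1.851, -1.9, -1.939, -1.969, -1.989, -1.999].
Lovász: ϑ = −89(-2*cos(pi/89))/(2+-(-1)*2*cos(pi/89)) = 89*cos(pi/89)/(cos(pi/89) + 1).
≈ 44.4861353 (to 7 d.p.).
α=44, χ(Ḡ)=45; ϑ=89*cos(pi/89)/(cos(pi/89) + 1) lies between (both strict).

89*cos(pi/89)/(cos(pi/89) + 1)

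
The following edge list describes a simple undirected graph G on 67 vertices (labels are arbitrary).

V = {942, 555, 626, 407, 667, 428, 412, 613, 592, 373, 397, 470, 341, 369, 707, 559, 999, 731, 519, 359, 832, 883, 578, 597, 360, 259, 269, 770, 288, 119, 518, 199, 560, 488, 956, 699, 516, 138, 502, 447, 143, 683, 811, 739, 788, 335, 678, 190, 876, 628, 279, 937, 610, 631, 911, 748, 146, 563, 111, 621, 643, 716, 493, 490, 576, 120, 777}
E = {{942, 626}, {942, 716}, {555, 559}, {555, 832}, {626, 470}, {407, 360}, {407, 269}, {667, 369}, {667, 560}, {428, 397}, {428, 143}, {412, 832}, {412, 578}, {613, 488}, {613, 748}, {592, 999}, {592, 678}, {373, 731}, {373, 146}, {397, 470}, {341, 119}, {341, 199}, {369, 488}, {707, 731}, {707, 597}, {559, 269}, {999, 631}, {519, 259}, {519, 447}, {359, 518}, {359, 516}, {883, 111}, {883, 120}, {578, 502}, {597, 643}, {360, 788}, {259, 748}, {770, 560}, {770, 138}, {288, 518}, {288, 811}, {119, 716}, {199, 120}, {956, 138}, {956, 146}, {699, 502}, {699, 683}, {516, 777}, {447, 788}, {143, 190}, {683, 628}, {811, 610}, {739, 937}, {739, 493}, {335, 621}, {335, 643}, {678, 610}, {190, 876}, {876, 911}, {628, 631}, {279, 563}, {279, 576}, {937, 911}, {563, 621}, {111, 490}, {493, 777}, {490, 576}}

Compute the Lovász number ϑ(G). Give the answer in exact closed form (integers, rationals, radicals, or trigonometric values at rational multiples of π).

67*cos(pi/67)/(cos(pi/67) + 1)

Vertex 770 has 2 neighbors: 560, 138.
deg(111) = 2; N(111) = {883, 490}.
Vertex 199 has 2 neighbors: 341, 120.
N(518) = {359, 288}, |N(518)| = 2.
67-vertex 2-regular graph: this is C_{67}, the 67-cycle.
spec(A) ≈ [2.0, 1.99121, 1.96493, 1.92137, 1.86093, 1.78414, 1.69166, 1.58432, 1.46306, 1.32894, 1.18314, 1.02695, 0.86173, 0.68893, 0.51009, 0.32675, 0.14055, -0.04689, -0.23391, -0.41888, -0.60017, -0.77618, -0.94538, -1.10626, -1.25743, -1.39754, -1.52537, -1.6398, -1.73981, -1.82454, -1.89323, -1.94529, -1.98025, -1.9978] (distinct, 5 d.p.).
ϑ = −N·λ_min/(λ_max−λ_min) = −67·(-2*cos(pi/67))/(2−(-2*cos(pi/67))) = 67*cos(pi/67)/(cos(pi/67) + 1).
ϑ(G) ≈ 33.481579809.
33 ≤ 67*cos(pi/67)/(cos(pi/67) + 1) ≤ 34: both strict.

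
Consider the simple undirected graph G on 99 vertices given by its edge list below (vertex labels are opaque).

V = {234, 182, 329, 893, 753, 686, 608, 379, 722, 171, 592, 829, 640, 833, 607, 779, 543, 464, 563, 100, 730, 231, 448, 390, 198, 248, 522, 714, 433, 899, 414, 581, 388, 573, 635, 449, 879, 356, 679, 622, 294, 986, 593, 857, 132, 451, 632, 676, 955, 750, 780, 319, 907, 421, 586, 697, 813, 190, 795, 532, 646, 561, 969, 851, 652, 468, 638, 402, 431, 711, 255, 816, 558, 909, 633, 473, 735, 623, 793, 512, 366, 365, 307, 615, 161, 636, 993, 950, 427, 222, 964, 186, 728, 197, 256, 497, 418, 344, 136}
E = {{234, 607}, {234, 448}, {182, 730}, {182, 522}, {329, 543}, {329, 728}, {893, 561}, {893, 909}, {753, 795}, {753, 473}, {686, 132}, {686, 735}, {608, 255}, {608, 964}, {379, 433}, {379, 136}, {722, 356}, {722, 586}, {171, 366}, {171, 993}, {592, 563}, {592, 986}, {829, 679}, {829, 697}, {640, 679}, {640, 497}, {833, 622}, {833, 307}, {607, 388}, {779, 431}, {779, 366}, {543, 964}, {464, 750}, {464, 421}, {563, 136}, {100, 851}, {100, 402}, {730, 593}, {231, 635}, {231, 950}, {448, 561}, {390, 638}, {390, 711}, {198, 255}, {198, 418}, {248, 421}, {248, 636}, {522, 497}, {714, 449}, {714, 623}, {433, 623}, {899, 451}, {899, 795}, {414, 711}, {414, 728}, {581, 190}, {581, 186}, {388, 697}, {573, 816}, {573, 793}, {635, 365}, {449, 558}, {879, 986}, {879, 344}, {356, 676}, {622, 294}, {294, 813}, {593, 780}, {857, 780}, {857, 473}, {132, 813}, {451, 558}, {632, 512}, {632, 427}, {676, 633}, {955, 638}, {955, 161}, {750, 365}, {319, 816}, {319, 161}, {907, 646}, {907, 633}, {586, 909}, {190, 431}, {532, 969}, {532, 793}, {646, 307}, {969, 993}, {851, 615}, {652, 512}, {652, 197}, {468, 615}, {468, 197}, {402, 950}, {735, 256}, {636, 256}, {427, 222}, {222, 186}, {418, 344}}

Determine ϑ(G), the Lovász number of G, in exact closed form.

99*cos(pi/99)/(cos(pi/99) + 1)

N(421) = {464, 248}, |N(421)| = 2.
deg(100) = 2; N(100) = {851, 402}.
N(573) = {816, 793}, |N(573)| = 2.
N(955) = {638, 161}, |N(955)| = 2.
Every vertex has degree 2 (N=99); connected 2-regular on 99 ⇒ C_{99}.
The 50 distinct eigenvalues: [2.0, 1.996, 1.9839, 1.9639, 1.9359, 1.9001, 1.8567, 1.8059, 1.7477, 1.6825, 1.6105, 1.5321, 1.4475, 1.357, 1.2611, 1.1601, 1.0545, 0.9445, 0.8308, 0.7138, 0.5938, 0.4715, 0.3473, 0.2217, 0.0952, -0.0317, -0.1585, -0.2846, -0.4096, -0.5329, -0.6541, -0.7727, -0.8881, -1.0, -1.1078, -1.2112, -1.3097, -1.4029, -1.4905, -1.5721, -1.6474, -1.716, -1.7777, -1.8322, -1.8794, -1.919, -1.9509, -1.9749, -1.9909, -1.999].
−99·(-2*cos(pi/99)) / ((2)−(-2*cos(pi/99))) = 99*cos(pi/99)/(cos(pi/99) + 1) = ϑ(G).
ϑ(G) ≈ 49.48753629.
Check 49 ≤ 99*cos(pi/99)/(cos(pi/99) + 1) ≤ 50: both strict.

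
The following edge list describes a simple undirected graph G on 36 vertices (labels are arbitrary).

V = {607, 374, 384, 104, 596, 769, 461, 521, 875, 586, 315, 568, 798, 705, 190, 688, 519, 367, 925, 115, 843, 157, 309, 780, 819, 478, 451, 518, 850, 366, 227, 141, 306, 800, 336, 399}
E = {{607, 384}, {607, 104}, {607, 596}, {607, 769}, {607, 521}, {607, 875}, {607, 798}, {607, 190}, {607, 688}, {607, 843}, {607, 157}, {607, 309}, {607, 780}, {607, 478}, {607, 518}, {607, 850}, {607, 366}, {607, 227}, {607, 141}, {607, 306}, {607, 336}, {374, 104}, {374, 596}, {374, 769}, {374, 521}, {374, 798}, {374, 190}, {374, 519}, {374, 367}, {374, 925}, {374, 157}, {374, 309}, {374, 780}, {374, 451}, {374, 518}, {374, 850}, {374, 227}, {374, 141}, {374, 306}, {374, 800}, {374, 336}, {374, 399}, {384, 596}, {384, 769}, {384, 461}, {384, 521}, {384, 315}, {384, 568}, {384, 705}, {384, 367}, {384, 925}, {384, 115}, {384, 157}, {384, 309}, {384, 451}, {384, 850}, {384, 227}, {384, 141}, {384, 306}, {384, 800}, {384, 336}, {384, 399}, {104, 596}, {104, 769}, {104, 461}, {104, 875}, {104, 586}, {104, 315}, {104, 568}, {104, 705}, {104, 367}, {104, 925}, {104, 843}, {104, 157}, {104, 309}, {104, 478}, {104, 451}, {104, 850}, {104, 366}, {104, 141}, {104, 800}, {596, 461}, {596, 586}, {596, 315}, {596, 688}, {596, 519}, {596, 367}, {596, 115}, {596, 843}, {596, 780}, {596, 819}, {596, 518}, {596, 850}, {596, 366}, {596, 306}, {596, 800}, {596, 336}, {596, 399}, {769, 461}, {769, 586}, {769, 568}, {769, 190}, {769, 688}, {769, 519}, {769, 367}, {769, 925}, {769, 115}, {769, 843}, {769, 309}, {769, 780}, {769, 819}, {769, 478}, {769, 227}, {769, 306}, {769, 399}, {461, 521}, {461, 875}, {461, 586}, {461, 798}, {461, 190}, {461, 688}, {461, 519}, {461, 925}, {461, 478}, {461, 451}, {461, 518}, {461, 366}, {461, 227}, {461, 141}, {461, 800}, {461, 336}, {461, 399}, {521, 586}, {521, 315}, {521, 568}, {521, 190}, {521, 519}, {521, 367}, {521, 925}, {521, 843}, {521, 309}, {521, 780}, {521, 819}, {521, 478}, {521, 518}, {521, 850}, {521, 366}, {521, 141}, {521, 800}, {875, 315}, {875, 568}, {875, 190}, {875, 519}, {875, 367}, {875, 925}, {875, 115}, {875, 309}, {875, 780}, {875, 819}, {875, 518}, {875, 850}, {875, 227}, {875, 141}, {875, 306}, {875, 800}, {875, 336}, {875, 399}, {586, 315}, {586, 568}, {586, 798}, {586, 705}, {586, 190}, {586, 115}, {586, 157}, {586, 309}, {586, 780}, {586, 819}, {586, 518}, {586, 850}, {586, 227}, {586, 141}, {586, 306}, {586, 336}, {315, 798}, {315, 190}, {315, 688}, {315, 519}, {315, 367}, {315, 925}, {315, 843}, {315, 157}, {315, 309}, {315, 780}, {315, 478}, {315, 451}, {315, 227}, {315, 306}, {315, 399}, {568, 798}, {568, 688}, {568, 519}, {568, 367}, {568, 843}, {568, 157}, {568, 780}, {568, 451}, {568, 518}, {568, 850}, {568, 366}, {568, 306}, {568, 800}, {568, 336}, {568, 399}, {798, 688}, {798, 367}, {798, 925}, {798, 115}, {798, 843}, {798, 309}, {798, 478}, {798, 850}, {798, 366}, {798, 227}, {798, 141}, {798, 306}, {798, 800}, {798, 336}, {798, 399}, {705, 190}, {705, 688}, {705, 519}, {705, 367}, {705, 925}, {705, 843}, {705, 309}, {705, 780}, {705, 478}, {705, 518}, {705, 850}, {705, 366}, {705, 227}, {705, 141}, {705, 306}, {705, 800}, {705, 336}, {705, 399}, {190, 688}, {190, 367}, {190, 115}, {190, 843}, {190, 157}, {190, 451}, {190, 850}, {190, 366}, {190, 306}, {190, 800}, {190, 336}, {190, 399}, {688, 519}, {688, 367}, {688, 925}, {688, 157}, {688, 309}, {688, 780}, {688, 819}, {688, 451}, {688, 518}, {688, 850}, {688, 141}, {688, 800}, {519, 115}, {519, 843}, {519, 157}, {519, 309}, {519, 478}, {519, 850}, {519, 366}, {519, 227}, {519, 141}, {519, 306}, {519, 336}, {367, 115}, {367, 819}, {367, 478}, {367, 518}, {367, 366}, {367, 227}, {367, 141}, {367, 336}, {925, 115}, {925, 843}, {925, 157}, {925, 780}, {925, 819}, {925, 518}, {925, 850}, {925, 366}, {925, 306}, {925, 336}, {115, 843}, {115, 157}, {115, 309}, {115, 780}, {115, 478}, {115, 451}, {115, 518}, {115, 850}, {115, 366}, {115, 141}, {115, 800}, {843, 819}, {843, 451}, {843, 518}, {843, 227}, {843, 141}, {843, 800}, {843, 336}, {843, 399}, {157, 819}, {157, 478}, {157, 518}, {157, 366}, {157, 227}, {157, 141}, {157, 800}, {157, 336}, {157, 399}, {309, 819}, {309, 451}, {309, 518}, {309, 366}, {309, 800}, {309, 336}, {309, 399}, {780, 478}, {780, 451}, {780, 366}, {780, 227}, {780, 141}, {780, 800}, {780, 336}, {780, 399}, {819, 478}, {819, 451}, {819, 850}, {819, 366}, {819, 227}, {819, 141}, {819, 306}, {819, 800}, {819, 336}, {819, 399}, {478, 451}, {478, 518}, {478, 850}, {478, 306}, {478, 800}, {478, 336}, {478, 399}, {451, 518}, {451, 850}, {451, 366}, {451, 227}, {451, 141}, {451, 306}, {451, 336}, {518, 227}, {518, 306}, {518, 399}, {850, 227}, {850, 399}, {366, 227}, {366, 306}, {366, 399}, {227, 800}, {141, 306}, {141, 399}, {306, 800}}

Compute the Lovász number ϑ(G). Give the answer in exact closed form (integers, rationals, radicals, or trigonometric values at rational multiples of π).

8

N(780) = {607, 374, 596, 769, 521, 875, 586, 315, 568, 705, 688, 925, 115, 478, 451, 366, 227, 141, 800, 336, 399}, |N(780)| = 21.
Vertex 521 has 21 neighbors: 607, 374, 384, 461, 586, 315, 568, 190, 519, 367, 925, 843, 309, 780, 819, 478, 518, 850, 366, 141, 800.
Vertex 705 has 21 neighbors: 384, 104, 586, 190, 688, 519, 367, 925, 843, 309, 780, 478, 518, 850, 366, 227, 141, 306, 800, 336, 399.
Vertex 115 has 21 neighbors: 384, 596, 769, 875, 586, 798, 190, 519, 367, 925, 843, 157, 309, 780, 478, 451, 518, 850, 366, 141, 800.
36-vertex 21-regular graph: Kneser-type, 2-subsets of [9].
Distinct eigenvalues (to 3 d.p.): [21.0, 1.0, -6.0].
Lovász: ϑ = −36(-6)/(21+-1*(-6)) = 8.
≈ 8.00000000 (to 8 d.p.).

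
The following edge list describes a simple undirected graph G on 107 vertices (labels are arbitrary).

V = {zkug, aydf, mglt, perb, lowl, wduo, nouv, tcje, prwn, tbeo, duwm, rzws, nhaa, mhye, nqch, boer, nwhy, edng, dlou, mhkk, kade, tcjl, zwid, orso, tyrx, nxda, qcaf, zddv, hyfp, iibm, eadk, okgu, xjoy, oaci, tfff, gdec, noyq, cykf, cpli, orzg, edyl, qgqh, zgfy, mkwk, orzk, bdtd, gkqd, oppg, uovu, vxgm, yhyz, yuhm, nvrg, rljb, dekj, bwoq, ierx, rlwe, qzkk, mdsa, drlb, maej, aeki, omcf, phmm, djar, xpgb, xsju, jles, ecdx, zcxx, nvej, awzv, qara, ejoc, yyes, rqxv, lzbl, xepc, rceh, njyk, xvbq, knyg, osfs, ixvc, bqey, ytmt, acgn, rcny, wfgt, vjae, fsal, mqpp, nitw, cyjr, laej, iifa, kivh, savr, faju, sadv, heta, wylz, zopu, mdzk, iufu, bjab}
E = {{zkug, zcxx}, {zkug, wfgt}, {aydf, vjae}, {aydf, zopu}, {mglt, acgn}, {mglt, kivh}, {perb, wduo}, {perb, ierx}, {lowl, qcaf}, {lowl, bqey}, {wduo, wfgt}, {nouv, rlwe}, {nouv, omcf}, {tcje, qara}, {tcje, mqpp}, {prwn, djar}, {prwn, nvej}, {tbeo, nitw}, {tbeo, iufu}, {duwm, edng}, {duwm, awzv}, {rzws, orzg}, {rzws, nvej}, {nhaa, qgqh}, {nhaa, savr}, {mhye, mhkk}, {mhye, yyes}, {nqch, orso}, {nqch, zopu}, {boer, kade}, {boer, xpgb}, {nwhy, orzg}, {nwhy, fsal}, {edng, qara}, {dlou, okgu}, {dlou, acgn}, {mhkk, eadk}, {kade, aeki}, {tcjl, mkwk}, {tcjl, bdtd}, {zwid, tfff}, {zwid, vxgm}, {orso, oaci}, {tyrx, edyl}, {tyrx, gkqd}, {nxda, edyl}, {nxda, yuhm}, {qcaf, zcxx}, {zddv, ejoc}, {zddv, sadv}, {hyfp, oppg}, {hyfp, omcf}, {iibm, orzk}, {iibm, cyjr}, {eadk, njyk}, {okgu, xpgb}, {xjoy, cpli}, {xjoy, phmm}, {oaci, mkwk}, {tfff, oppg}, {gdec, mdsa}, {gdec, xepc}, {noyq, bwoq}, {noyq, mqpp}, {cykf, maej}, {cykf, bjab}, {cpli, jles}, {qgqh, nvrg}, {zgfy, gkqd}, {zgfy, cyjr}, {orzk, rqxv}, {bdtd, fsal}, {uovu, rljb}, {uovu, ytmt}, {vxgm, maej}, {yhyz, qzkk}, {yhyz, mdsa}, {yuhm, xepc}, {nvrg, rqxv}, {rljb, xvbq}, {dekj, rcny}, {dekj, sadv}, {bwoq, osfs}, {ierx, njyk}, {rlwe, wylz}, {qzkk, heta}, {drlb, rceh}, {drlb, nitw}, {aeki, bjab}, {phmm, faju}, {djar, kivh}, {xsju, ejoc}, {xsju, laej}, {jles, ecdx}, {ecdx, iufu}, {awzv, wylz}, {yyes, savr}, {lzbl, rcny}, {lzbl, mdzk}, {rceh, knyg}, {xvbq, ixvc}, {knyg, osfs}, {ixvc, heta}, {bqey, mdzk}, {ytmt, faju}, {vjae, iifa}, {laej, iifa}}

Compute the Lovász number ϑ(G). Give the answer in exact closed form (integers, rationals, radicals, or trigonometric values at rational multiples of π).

107*cos(pi/107)/(cos(pi/107) + 1)

N(xpgb) = {boer, okgu}, |N(xpgb)| = 2.
Vertex cpli has 2 neighbors: xjoy, jles.
N(lzbl) = {rcny, mdzk}, |N(lzbl)| = 2.
N(mdzk) = {lzbl, bqey}, |N(mdzk)| = 2.
107-vertex 2-regular graph: this is C_{107}, the 107-cycle.
Distinct eigenvalues (to 3 d.p.): [2.0, 1.997, 1.986, 1.969, 1.945, 1.914, 1.877, 1.833, 1.783, 1.727, 1.665, 1.597, 1.524, 1.445, 1.361, 1.273, 1.18, 1.084, 0.983, 0.879, 0.772, 0.663, 0.551, 0.437, 0.322, 0.205, 0.088, -0.029, -0.147, -0.263, -0.379, -0.494, -0.607, -0.718, -0.826, -0.931, -1.034, -1.132, -1.227, -1.318, -1.404, -1.485, -1.561, -1.632, -1.697, -1.756, -1.809, -1.856, -1.897, -1.931, -1.958, -1.978, -1.992, -1.999].
With N=107: ϑ(G) = 107·(-(-1)*2*cos(pi/107))/(2−(-2*cos(pi/107))) = 107*cos(pi/107)/(cos(pi/107) + 1).
≈ 53.4885 (to 4 d.p.).
α=53, χ(Ḡ)=54; ϑ=107*cos(pi/107)/(cos(pi/107) + 1) lies between (both strict).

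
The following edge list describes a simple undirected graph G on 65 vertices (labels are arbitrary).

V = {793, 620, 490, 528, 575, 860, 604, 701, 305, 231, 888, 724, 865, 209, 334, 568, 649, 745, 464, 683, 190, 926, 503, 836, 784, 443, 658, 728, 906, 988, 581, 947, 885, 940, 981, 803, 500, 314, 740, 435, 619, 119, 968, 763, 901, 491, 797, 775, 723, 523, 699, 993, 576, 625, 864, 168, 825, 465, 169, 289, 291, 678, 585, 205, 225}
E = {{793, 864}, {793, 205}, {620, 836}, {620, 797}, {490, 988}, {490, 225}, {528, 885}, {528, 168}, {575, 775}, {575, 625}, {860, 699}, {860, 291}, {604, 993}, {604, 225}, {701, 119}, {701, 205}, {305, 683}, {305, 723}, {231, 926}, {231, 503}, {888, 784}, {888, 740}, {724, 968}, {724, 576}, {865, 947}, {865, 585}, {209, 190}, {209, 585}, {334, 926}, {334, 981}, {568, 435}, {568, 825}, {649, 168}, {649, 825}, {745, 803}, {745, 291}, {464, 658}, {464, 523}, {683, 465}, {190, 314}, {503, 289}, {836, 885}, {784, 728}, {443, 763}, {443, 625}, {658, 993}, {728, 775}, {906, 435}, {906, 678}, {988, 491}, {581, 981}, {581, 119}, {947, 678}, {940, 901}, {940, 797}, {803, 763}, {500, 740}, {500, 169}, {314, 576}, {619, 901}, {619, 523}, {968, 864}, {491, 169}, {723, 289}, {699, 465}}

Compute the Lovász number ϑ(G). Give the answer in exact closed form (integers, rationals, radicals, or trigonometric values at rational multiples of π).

65*cos(pi/65)/(cos(pi/65) + 1)

deg(803) = 2; N(803) = {745, 763}.
deg(888) = 2; N(888) = {784, 740}.
deg(443) = 2; N(443) = {763, 625}.
N(523) = {464, 619}, |N(523)| = 2.
Regular of degree 2 on 65 vertices: connected 2-regular on 65 ⇒ C_{65}.
spec(A) ≈ [2.0, 1.9907, 1.9627, 1.9165, 1.8523, 1.7709, 1.6729, 1.5593, 1.4312, 1.2897, 1.1361, 0.972, 0.7987, 0.618, 0.4316, 0.2411, 0.0483, -0.1449, -0.3367, -0.5254, -0.7092, -0.8864, -1.0553, -1.2143, -1.362, -1.497, -1.618, -1.7239, -1.8137, -1.8866, -1.9419, -1.979, -1.9977] (distinct, 4 d.p.).
With N=65: ϑ(G) = 65·(-(-1)*2*cos(pi/65))/(2−(-2*cos(pi/65))) = 65*cos(pi/65)/(cos(pi/65) + 1).
ϑ(G) ≈ 32.48101.
Sandwich: α(G)=32 ≤ ϑ(G)=65*cos(pi/65)/(cos(pi/65) + 1) ≤ χ(Ḡ)=33 (both strict).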